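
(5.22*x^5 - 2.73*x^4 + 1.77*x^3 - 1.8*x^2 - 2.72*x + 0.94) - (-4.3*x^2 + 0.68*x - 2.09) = 5.22*x^5 - 2.73*x^4 + 1.77*x^3 + 2.5*x^2 - 3.4*x + 3.03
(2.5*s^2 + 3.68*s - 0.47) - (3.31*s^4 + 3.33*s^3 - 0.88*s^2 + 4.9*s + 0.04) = -3.31*s^4 - 3.33*s^3 + 3.38*s^2 - 1.22*s - 0.51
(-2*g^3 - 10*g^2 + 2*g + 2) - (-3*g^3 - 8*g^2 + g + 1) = g^3 - 2*g^2 + g + 1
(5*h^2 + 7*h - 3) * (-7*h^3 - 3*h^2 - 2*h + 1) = -35*h^5 - 64*h^4 - 10*h^3 + 13*h - 3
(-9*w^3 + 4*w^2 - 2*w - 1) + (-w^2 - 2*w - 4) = -9*w^3 + 3*w^2 - 4*w - 5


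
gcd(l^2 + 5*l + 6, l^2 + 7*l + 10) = l + 2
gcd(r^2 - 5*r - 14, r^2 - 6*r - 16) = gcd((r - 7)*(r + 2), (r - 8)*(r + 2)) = r + 2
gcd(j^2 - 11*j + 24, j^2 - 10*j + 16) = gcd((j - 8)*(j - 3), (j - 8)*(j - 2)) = j - 8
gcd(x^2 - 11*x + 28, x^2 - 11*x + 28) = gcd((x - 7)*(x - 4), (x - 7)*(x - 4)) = x^2 - 11*x + 28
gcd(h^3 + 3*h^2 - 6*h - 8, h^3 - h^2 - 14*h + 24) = h^2 + 2*h - 8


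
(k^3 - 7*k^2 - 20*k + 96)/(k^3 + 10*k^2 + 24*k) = (k^2 - 11*k + 24)/(k*(k + 6))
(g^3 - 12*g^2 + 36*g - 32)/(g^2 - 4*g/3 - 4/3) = 3*(g^2 - 10*g + 16)/(3*g + 2)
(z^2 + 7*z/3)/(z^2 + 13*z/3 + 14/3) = z/(z + 2)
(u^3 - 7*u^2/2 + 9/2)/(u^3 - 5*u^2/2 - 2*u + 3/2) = (2*u - 3)/(2*u - 1)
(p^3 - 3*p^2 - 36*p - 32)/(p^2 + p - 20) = (p^3 - 3*p^2 - 36*p - 32)/(p^2 + p - 20)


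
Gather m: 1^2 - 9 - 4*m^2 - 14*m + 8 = -4*m^2 - 14*m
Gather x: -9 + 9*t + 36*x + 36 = 9*t + 36*x + 27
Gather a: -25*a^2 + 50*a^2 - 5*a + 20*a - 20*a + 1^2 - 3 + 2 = 25*a^2 - 5*a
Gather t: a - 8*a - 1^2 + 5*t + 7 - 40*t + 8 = -7*a - 35*t + 14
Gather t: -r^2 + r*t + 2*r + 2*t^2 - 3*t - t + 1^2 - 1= -r^2 + 2*r + 2*t^2 + t*(r - 4)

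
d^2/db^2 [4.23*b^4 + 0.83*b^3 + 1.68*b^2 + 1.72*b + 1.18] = 50.76*b^2 + 4.98*b + 3.36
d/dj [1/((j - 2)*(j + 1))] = (1 - 2*j)/(j^4 - 2*j^3 - 3*j^2 + 4*j + 4)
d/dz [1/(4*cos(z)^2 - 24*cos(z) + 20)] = (cos(z) - 3)*sin(z)/(2*(cos(z)^2 - 6*cos(z) + 5)^2)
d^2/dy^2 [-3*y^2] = -6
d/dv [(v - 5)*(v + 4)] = 2*v - 1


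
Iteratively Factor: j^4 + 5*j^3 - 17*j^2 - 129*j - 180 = (j - 5)*(j^3 + 10*j^2 + 33*j + 36) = (j - 5)*(j + 3)*(j^2 + 7*j + 12) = (j - 5)*(j + 3)^2*(j + 4)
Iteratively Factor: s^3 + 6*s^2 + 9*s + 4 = (s + 1)*(s^2 + 5*s + 4) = (s + 1)^2*(s + 4)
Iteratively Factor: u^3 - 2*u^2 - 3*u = (u)*(u^2 - 2*u - 3) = u*(u - 3)*(u + 1)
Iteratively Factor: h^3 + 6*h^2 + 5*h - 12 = (h + 3)*(h^2 + 3*h - 4) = (h - 1)*(h + 3)*(h + 4)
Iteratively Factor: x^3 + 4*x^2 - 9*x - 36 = (x - 3)*(x^2 + 7*x + 12) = (x - 3)*(x + 3)*(x + 4)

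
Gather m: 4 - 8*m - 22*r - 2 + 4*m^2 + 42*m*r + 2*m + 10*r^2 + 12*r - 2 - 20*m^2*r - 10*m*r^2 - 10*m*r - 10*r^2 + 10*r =m^2*(4 - 20*r) + m*(-10*r^2 + 32*r - 6)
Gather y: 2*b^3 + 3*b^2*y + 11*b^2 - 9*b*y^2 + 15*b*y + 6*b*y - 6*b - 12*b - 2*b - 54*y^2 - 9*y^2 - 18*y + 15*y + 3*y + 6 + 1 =2*b^3 + 11*b^2 - 20*b + y^2*(-9*b - 63) + y*(3*b^2 + 21*b) + 7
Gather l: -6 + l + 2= l - 4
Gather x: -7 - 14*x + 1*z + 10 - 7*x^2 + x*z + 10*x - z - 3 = -7*x^2 + x*(z - 4)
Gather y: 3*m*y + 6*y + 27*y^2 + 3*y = 27*y^2 + y*(3*m + 9)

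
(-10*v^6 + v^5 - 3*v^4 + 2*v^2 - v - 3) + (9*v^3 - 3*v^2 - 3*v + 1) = -10*v^6 + v^5 - 3*v^4 + 9*v^3 - v^2 - 4*v - 2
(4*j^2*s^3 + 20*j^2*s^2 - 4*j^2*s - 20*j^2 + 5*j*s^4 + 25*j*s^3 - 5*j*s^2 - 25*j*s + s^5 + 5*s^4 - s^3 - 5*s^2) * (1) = 4*j^2*s^3 + 20*j^2*s^2 - 4*j^2*s - 20*j^2 + 5*j*s^4 + 25*j*s^3 - 5*j*s^2 - 25*j*s + s^5 + 5*s^4 - s^3 - 5*s^2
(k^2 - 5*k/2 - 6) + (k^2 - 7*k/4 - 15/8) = 2*k^2 - 17*k/4 - 63/8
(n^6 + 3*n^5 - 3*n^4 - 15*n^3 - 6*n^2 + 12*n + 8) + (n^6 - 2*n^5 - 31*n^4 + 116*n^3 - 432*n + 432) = 2*n^6 + n^5 - 34*n^4 + 101*n^3 - 6*n^2 - 420*n + 440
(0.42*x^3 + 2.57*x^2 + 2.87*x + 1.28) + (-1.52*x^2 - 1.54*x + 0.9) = 0.42*x^3 + 1.05*x^2 + 1.33*x + 2.18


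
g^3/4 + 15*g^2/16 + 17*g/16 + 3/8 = (g/4 + 1/2)*(g + 3/4)*(g + 1)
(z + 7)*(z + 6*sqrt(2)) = z^2 + 7*z + 6*sqrt(2)*z + 42*sqrt(2)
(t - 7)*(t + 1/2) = t^2 - 13*t/2 - 7/2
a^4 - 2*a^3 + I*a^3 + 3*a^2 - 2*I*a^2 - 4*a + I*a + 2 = (a - 1)^2*(a - I)*(a + 2*I)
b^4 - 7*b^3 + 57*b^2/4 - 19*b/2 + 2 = (b - 4)*(b - 2)*(b - 1/2)^2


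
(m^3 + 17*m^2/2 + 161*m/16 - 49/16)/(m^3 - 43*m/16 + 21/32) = 2*(m + 7)/(2*m - 3)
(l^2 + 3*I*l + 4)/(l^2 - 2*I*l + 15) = (l^2 + 3*I*l + 4)/(l^2 - 2*I*l + 15)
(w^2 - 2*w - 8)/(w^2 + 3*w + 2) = (w - 4)/(w + 1)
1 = 1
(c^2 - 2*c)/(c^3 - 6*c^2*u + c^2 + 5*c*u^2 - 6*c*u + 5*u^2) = c*(c - 2)/(c^3 - 6*c^2*u + c^2 + 5*c*u^2 - 6*c*u + 5*u^2)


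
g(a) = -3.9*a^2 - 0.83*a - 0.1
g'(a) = -7.8*a - 0.83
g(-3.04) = -33.62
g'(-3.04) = 22.88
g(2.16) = -20.09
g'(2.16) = -17.68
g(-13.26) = -674.82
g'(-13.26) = 102.60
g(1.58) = -11.15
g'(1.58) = -13.15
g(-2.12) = -15.87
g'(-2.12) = 15.71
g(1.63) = -11.81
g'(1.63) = -13.54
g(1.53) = -10.50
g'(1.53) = -12.76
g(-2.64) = -25.09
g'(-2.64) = 19.76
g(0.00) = -0.10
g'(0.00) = -0.83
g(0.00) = -0.10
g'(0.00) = -0.83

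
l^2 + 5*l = l*(l + 5)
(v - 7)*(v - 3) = v^2 - 10*v + 21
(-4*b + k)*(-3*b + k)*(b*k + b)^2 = 12*b^4*k^2 + 24*b^4*k + 12*b^4 - 7*b^3*k^3 - 14*b^3*k^2 - 7*b^3*k + b^2*k^4 + 2*b^2*k^3 + b^2*k^2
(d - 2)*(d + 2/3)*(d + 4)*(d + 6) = d^4 + 26*d^3/3 + 28*d^2/3 - 136*d/3 - 32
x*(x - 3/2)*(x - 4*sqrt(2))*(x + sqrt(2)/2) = x^4 - 7*sqrt(2)*x^3/2 - 3*x^3/2 - 4*x^2 + 21*sqrt(2)*x^2/4 + 6*x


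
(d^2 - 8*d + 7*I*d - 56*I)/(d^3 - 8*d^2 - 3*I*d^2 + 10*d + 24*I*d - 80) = (d + 7*I)/(d^2 - 3*I*d + 10)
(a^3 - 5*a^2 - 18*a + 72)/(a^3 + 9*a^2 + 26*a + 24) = (a^2 - 9*a + 18)/(a^2 + 5*a + 6)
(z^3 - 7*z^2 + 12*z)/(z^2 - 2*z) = (z^2 - 7*z + 12)/(z - 2)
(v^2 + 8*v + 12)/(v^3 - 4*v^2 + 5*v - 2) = (v^2 + 8*v + 12)/(v^3 - 4*v^2 + 5*v - 2)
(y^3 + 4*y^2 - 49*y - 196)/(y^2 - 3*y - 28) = y + 7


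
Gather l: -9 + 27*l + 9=27*l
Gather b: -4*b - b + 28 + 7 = 35 - 5*b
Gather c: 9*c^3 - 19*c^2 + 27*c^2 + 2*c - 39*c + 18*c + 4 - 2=9*c^3 + 8*c^2 - 19*c + 2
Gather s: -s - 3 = -s - 3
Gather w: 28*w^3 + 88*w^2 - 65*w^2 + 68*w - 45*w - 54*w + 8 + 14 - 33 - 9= 28*w^3 + 23*w^2 - 31*w - 20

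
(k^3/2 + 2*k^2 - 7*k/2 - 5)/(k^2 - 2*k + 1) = (k^3 + 4*k^2 - 7*k - 10)/(2*(k^2 - 2*k + 1))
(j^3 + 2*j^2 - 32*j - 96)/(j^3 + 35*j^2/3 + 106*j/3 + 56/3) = 3*(j^2 - 2*j - 24)/(3*j^2 + 23*j + 14)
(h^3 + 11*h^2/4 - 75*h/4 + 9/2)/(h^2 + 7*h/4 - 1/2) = (h^2 + 3*h - 18)/(h + 2)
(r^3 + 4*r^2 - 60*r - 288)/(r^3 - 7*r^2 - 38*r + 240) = (r + 6)/(r - 5)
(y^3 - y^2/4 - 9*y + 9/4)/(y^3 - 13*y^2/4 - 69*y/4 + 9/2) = (y - 3)/(y - 6)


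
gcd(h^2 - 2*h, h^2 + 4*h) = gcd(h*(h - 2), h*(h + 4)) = h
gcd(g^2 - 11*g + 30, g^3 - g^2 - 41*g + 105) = g - 5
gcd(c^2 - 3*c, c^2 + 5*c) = c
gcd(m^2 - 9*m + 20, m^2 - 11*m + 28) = m - 4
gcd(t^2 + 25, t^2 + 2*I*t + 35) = t - 5*I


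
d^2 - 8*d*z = d*(d - 8*z)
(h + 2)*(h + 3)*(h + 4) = h^3 + 9*h^2 + 26*h + 24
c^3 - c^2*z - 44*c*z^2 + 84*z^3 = (c - 6*z)*(c - 2*z)*(c + 7*z)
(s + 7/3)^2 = s^2 + 14*s/3 + 49/9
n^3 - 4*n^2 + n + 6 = (n - 3)*(n - 2)*(n + 1)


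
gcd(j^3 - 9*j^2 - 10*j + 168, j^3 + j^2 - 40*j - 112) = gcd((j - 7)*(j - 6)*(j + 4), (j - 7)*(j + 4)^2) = j^2 - 3*j - 28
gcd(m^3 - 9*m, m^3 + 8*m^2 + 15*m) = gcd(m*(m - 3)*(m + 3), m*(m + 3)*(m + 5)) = m^2 + 3*m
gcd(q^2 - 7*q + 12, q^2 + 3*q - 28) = q - 4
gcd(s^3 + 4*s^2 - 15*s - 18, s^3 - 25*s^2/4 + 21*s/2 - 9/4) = s - 3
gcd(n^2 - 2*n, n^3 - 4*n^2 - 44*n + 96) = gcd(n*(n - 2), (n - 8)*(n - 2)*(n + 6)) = n - 2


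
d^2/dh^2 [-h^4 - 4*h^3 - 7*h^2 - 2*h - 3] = -12*h^2 - 24*h - 14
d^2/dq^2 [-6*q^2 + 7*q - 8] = -12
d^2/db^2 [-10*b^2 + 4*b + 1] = -20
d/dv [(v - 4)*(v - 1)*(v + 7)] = 3*v^2 + 4*v - 31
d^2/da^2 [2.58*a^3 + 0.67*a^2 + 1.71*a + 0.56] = 15.48*a + 1.34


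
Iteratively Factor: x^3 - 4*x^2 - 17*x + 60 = (x - 5)*(x^2 + x - 12) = (x - 5)*(x + 4)*(x - 3)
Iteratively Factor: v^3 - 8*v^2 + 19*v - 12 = (v - 1)*(v^2 - 7*v + 12) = (v - 4)*(v - 1)*(v - 3)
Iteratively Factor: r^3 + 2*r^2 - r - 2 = (r + 1)*(r^2 + r - 2) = (r + 1)*(r + 2)*(r - 1)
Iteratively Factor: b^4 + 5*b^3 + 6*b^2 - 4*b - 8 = (b + 2)*(b^3 + 3*b^2 - 4) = (b + 2)^2*(b^2 + b - 2) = (b + 2)^3*(b - 1)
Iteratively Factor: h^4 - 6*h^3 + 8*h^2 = (h)*(h^3 - 6*h^2 + 8*h) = h*(h - 4)*(h^2 - 2*h) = h*(h - 4)*(h - 2)*(h)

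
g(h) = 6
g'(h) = 0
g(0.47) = 6.00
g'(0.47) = 0.00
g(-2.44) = 6.00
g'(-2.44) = 0.00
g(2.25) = 6.00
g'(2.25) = 0.00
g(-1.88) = 6.00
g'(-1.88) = 0.00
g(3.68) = 6.00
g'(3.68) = 0.00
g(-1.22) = 6.00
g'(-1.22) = 0.00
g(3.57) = 6.00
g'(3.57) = 0.00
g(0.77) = 6.00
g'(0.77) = 0.00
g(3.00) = 6.00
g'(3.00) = 0.00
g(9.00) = 6.00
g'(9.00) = 0.00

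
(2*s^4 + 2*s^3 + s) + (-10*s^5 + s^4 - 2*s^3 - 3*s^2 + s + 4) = -10*s^5 + 3*s^4 - 3*s^2 + 2*s + 4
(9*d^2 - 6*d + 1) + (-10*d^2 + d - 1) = -d^2 - 5*d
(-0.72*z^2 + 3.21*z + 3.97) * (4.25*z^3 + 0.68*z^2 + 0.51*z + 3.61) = -3.06*z^5 + 13.1529*z^4 + 18.6881*z^3 + 1.7375*z^2 + 13.6128*z + 14.3317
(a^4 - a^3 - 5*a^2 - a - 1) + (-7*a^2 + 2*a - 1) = a^4 - a^3 - 12*a^2 + a - 2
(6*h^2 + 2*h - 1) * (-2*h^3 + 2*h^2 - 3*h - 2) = -12*h^5 + 8*h^4 - 12*h^3 - 20*h^2 - h + 2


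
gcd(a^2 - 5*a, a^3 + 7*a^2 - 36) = 1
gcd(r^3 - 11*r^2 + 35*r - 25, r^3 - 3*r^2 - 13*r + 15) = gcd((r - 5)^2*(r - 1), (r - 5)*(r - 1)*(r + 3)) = r^2 - 6*r + 5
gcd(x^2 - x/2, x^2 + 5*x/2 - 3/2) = x - 1/2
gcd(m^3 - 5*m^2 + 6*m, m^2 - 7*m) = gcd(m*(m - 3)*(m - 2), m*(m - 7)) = m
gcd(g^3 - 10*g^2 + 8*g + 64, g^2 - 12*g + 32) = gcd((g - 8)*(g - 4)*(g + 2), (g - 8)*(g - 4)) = g^2 - 12*g + 32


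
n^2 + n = n*(n + 1)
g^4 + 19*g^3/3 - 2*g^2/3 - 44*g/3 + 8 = (g - 1)*(g - 2/3)*(g + 2)*(g + 6)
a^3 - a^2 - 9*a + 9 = (a - 3)*(a - 1)*(a + 3)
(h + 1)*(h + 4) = h^2 + 5*h + 4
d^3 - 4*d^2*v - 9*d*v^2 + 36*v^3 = (d - 4*v)*(d - 3*v)*(d + 3*v)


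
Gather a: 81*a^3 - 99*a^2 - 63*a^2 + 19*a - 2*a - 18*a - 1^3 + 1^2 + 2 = 81*a^3 - 162*a^2 - a + 2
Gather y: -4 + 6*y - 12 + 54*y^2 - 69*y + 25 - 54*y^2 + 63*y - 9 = 0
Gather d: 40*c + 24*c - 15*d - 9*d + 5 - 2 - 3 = 64*c - 24*d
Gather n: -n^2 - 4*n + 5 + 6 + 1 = -n^2 - 4*n + 12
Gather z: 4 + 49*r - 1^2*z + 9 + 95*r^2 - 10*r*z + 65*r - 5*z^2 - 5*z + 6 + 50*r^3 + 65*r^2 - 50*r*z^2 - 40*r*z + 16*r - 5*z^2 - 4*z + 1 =50*r^3 + 160*r^2 + 130*r + z^2*(-50*r - 10) + z*(-50*r - 10) + 20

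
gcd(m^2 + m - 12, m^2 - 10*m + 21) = m - 3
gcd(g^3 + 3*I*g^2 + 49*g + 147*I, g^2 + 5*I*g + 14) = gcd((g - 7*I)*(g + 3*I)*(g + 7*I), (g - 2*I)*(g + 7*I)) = g + 7*I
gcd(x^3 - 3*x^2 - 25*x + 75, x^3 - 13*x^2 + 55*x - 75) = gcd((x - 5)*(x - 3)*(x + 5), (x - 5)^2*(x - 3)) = x^2 - 8*x + 15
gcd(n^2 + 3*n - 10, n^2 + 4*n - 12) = n - 2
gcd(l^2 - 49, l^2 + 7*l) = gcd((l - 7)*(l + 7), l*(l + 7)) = l + 7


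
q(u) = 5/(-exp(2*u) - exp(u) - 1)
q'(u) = 5*(2*exp(2*u) + exp(u))/(-exp(2*u) - exp(u) - 1)^2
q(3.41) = -0.01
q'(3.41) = 0.01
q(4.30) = -0.00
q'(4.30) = 0.00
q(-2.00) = -4.33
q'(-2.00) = 0.65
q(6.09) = -0.00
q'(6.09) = 0.00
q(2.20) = -0.05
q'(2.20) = 0.10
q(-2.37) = -4.54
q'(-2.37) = 0.46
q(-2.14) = -4.42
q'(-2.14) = 0.57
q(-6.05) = -4.99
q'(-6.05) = 0.01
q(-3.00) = -4.75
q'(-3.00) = 0.25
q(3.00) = -0.01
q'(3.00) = 0.02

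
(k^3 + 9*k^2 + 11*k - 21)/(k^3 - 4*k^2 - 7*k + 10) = (k^2 + 10*k + 21)/(k^2 - 3*k - 10)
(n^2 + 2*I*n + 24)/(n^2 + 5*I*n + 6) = (n - 4*I)/(n - I)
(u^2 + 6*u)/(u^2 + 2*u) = (u + 6)/(u + 2)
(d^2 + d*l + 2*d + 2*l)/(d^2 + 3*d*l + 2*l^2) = (d + 2)/(d + 2*l)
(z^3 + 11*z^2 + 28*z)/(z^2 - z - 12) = z*(z^2 + 11*z + 28)/(z^2 - z - 12)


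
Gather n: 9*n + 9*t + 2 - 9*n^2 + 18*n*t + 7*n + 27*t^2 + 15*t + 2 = -9*n^2 + n*(18*t + 16) + 27*t^2 + 24*t + 4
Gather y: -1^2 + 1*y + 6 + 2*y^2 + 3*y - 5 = 2*y^2 + 4*y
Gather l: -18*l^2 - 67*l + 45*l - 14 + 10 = -18*l^2 - 22*l - 4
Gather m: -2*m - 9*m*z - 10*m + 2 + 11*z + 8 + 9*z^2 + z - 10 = m*(-9*z - 12) + 9*z^2 + 12*z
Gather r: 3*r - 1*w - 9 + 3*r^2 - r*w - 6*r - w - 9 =3*r^2 + r*(-w - 3) - 2*w - 18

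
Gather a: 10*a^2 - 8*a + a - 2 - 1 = 10*a^2 - 7*a - 3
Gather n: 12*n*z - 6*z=12*n*z - 6*z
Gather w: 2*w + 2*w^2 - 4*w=2*w^2 - 2*w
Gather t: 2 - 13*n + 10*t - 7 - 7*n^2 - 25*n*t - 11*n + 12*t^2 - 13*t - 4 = -7*n^2 - 24*n + 12*t^2 + t*(-25*n - 3) - 9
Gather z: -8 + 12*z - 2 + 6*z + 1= 18*z - 9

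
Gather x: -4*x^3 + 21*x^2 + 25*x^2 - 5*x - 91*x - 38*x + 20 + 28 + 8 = -4*x^3 + 46*x^2 - 134*x + 56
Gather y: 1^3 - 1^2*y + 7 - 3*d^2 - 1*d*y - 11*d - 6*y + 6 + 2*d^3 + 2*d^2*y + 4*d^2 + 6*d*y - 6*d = 2*d^3 + d^2 - 17*d + y*(2*d^2 + 5*d - 7) + 14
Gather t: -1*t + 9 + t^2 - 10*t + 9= t^2 - 11*t + 18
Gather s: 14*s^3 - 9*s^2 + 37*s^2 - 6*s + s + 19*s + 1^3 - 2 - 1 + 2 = 14*s^3 + 28*s^2 + 14*s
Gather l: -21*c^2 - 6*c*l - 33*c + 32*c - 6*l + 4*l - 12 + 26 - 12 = -21*c^2 - c + l*(-6*c - 2) + 2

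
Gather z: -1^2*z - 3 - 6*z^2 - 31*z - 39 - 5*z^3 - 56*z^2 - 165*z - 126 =-5*z^3 - 62*z^2 - 197*z - 168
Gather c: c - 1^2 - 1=c - 2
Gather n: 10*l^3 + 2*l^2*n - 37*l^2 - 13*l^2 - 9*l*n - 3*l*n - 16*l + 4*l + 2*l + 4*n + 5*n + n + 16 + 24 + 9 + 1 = 10*l^3 - 50*l^2 - 10*l + n*(2*l^2 - 12*l + 10) + 50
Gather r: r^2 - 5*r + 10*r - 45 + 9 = r^2 + 5*r - 36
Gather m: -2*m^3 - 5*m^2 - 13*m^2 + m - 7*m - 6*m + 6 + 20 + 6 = -2*m^3 - 18*m^2 - 12*m + 32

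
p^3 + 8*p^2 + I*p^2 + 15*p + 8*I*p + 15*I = (p + 3)*(p + 5)*(p + I)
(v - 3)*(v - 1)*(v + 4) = v^3 - 13*v + 12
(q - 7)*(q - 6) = q^2 - 13*q + 42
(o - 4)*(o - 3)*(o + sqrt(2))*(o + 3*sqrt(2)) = o^4 - 7*o^3 + 4*sqrt(2)*o^3 - 28*sqrt(2)*o^2 + 18*o^2 - 42*o + 48*sqrt(2)*o + 72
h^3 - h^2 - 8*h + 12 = (h - 2)^2*(h + 3)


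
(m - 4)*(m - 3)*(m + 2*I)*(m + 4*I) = m^4 - 7*m^3 + 6*I*m^3 + 4*m^2 - 42*I*m^2 + 56*m + 72*I*m - 96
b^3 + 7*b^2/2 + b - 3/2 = (b - 1/2)*(b + 1)*(b + 3)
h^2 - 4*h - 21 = (h - 7)*(h + 3)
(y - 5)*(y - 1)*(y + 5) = y^3 - y^2 - 25*y + 25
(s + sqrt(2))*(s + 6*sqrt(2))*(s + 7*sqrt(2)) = s^3 + 14*sqrt(2)*s^2 + 110*s + 84*sqrt(2)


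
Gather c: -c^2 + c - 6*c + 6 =-c^2 - 5*c + 6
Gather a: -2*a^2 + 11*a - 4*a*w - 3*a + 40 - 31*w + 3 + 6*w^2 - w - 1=-2*a^2 + a*(8 - 4*w) + 6*w^2 - 32*w + 42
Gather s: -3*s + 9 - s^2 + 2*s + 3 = -s^2 - s + 12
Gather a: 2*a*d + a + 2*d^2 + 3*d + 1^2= a*(2*d + 1) + 2*d^2 + 3*d + 1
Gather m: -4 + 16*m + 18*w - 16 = 16*m + 18*w - 20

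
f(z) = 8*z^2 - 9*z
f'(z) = 16*z - 9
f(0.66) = -2.46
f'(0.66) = 1.56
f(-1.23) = 23.17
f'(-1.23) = -28.68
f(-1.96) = 48.37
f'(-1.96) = -40.36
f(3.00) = 45.00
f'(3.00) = 39.00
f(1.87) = 11.15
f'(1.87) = 20.92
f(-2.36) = 65.80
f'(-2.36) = -46.76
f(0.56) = -2.53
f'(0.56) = -0.04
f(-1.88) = 45.20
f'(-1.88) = -39.08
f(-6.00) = 342.00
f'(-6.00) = -105.00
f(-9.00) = 729.00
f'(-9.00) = -153.00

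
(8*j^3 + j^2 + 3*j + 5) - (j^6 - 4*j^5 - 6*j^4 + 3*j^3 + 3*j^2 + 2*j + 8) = -j^6 + 4*j^5 + 6*j^4 + 5*j^3 - 2*j^2 + j - 3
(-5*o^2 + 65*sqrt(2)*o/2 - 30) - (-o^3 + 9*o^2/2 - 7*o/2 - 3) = o^3 - 19*o^2/2 + 7*o/2 + 65*sqrt(2)*o/2 - 27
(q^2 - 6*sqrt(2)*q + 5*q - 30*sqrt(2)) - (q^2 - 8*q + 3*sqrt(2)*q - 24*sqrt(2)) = -9*sqrt(2)*q + 13*q - 6*sqrt(2)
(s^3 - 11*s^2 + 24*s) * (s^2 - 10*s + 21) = s^5 - 21*s^4 + 155*s^3 - 471*s^2 + 504*s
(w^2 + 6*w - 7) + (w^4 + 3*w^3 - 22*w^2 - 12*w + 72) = w^4 + 3*w^3 - 21*w^2 - 6*w + 65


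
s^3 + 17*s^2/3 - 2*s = s*(s - 1/3)*(s + 6)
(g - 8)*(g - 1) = g^2 - 9*g + 8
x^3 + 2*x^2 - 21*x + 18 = (x - 3)*(x - 1)*(x + 6)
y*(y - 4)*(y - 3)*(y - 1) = y^4 - 8*y^3 + 19*y^2 - 12*y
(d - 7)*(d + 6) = d^2 - d - 42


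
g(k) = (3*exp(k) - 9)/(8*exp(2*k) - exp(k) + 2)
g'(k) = (3*exp(k) - 9)*(-16*exp(2*k) + exp(k))/(8*exp(2*k) - exp(k) + 2)^2 + 3*exp(k)/(8*exp(2*k) - exp(k) + 2)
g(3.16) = 0.01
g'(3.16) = -0.01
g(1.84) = 0.03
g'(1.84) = -0.00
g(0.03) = -0.62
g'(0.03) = 1.38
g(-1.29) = -3.51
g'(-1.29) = 1.76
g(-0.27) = -1.14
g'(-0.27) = 2.04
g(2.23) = 0.03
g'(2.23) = -0.01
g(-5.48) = -4.50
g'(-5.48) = -0.00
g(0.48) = -0.20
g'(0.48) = 0.60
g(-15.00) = -4.50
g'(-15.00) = 0.00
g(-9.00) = -4.50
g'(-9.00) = 0.00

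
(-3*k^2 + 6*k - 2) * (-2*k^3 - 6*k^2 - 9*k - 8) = 6*k^5 + 6*k^4 - 5*k^3 - 18*k^2 - 30*k + 16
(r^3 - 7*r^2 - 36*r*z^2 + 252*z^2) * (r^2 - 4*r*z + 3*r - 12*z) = r^5 - 4*r^4*z - 4*r^4 - 36*r^3*z^2 + 16*r^3*z - 21*r^3 + 144*r^2*z^3 + 144*r^2*z^2 + 84*r^2*z - 576*r*z^3 + 756*r*z^2 - 3024*z^3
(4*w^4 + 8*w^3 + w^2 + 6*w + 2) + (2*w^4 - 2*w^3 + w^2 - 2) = 6*w^4 + 6*w^3 + 2*w^2 + 6*w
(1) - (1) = 0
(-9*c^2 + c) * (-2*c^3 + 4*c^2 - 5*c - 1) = 18*c^5 - 38*c^4 + 49*c^3 + 4*c^2 - c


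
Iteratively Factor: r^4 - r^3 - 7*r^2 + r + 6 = (r + 2)*(r^3 - 3*r^2 - r + 3) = (r - 3)*(r + 2)*(r^2 - 1) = (r - 3)*(r - 1)*(r + 2)*(r + 1)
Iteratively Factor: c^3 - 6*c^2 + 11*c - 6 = (c - 1)*(c^2 - 5*c + 6) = (c - 2)*(c - 1)*(c - 3)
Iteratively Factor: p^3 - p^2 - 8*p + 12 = (p - 2)*(p^2 + p - 6) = (p - 2)^2*(p + 3)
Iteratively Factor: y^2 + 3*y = (y + 3)*(y)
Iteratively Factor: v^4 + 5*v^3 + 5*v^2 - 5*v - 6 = (v + 2)*(v^3 + 3*v^2 - v - 3) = (v - 1)*(v + 2)*(v^2 + 4*v + 3) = (v - 1)*(v + 1)*(v + 2)*(v + 3)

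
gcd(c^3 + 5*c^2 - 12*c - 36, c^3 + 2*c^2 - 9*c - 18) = c^2 - c - 6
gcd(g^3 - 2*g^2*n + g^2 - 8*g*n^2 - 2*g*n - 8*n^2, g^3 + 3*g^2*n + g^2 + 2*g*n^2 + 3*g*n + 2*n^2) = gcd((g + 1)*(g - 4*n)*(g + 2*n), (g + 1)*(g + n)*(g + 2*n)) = g^2 + 2*g*n + g + 2*n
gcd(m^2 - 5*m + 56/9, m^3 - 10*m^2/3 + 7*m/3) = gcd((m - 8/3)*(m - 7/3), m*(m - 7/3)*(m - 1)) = m - 7/3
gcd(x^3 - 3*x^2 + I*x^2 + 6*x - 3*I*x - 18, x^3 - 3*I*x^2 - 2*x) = x - 2*I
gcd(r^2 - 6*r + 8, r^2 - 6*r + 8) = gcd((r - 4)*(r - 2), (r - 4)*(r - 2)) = r^2 - 6*r + 8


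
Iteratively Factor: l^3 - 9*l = (l)*(l^2 - 9) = l*(l - 3)*(l + 3)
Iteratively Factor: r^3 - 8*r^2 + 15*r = (r)*(r^2 - 8*r + 15) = r*(r - 3)*(r - 5)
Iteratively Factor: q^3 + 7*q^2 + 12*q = (q + 4)*(q^2 + 3*q) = q*(q + 4)*(q + 3)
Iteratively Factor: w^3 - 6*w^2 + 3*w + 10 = (w - 5)*(w^2 - w - 2) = (w - 5)*(w - 2)*(w + 1)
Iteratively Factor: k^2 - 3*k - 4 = (k - 4)*(k + 1)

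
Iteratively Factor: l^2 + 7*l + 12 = (l + 3)*(l + 4)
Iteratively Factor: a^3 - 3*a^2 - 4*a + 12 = (a - 2)*(a^2 - a - 6) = (a - 2)*(a + 2)*(a - 3)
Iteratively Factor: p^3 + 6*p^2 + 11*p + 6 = (p + 2)*(p^2 + 4*p + 3) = (p + 1)*(p + 2)*(p + 3)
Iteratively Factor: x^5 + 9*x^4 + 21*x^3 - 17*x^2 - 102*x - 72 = (x + 3)*(x^4 + 6*x^3 + 3*x^2 - 26*x - 24) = (x + 3)*(x + 4)*(x^3 + 2*x^2 - 5*x - 6) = (x + 3)^2*(x + 4)*(x^2 - x - 2) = (x + 1)*(x + 3)^2*(x + 4)*(x - 2)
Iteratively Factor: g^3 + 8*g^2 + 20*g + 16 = (g + 2)*(g^2 + 6*g + 8) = (g + 2)^2*(g + 4)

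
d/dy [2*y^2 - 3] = 4*y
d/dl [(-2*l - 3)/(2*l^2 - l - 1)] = (-4*l^2 + 2*l + (2*l + 3)*(4*l - 1) + 2)/(-2*l^2 + l + 1)^2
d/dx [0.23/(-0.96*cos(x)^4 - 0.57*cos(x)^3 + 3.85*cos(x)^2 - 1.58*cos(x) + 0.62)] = (-0.8832*cos(x)^3 - 0.3933*cos(x)^2 + 1.771*cos(x) - 0.3634)*sin(x)/(0.96*cos(x)^4 + 0.57*cos(x)^3 - 3.85*cos(x)^2 + 1.58*cos(x) - 0.62)^2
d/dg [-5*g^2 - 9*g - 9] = -10*g - 9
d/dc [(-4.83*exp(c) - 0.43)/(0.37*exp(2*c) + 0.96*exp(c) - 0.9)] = (1.7871*exp(2*c) + 0.3182*exp(c) + 4.7598)*exp(c)/(0.1369*exp(4*c) + 0.7104*exp(3*c) + 0.2556*exp(2*c) - 1.728*exp(c) + 0.81)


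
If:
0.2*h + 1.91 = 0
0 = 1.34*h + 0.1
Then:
No Solution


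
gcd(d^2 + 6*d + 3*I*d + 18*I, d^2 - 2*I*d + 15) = d + 3*I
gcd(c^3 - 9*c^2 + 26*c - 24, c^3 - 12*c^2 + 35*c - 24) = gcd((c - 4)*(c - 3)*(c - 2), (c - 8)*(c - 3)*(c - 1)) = c - 3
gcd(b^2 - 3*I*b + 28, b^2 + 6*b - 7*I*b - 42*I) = b - 7*I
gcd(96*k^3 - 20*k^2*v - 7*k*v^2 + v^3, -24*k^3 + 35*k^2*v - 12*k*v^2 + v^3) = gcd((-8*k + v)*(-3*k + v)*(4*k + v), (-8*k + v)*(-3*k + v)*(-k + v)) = 24*k^2 - 11*k*v + v^2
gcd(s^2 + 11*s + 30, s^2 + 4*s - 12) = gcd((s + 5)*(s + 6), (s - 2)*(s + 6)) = s + 6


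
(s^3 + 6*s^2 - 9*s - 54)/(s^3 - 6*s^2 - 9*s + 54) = (s + 6)/(s - 6)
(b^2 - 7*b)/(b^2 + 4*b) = (b - 7)/(b + 4)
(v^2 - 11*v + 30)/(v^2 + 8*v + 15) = (v^2 - 11*v + 30)/(v^2 + 8*v + 15)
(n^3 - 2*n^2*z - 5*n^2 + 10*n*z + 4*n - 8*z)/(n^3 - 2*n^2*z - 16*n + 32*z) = (n - 1)/(n + 4)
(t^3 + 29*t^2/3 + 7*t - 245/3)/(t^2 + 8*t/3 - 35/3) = t + 7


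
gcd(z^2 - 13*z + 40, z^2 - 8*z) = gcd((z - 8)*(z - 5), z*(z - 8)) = z - 8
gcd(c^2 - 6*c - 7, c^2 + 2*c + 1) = c + 1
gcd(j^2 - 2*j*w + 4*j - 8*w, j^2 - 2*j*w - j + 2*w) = -j + 2*w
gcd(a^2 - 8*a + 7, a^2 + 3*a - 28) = 1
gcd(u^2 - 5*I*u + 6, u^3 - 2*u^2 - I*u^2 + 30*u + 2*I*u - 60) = u - 6*I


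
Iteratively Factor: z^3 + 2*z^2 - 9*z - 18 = (z - 3)*(z^2 + 5*z + 6) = (z - 3)*(z + 2)*(z + 3)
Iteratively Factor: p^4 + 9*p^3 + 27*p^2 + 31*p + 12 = (p + 4)*(p^3 + 5*p^2 + 7*p + 3) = (p + 1)*(p + 4)*(p^2 + 4*p + 3) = (p + 1)*(p + 3)*(p + 4)*(p + 1)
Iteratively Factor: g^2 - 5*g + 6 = (g - 3)*(g - 2)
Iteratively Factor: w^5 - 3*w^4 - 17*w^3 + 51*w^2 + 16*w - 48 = (w - 4)*(w^4 + w^3 - 13*w^2 - w + 12) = (w - 4)*(w - 3)*(w^3 + 4*w^2 - w - 4) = (w - 4)*(w - 3)*(w + 4)*(w^2 - 1) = (w - 4)*(w - 3)*(w + 1)*(w + 4)*(w - 1)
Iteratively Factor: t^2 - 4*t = (t - 4)*(t)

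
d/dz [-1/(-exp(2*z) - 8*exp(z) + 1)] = 2*(-exp(z) - 4)*exp(z)/(exp(2*z) + 8*exp(z) - 1)^2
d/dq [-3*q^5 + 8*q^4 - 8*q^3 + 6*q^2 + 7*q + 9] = -15*q^4 + 32*q^3 - 24*q^2 + 12*q + 7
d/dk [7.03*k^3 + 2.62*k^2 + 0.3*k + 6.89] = 21.09*k^2 + 5.24*k + 0.3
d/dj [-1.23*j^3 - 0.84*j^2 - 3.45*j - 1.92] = -3.69*j^2 - 1.68*j - 3.45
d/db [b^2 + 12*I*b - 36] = 2*b + 12*I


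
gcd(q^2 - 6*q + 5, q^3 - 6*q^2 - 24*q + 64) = 1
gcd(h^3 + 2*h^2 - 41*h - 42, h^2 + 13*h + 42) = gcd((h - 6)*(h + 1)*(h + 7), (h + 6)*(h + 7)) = h + 7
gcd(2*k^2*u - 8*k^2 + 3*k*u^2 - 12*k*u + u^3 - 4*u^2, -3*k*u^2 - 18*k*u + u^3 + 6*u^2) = 1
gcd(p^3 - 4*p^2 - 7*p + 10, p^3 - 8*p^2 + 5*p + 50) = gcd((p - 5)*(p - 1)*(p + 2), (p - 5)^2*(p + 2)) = p^2 - 3*p - 10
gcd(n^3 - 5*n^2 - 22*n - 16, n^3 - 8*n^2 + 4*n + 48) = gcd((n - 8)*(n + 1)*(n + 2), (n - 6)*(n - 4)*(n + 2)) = n + 2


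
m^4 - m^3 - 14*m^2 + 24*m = m*(m - 3)*(m - 2)*(m + 4)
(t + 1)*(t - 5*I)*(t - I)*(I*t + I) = I*t^4 + 6*t^3 + 2*I*t^3 + 12*t^2 - 4*I*t^2 + 6*t - 10*I*t - 5*I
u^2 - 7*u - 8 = (u - 8)*(u + 1)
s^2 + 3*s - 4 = (s - 1)*(s + 4)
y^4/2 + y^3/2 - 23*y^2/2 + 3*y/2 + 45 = (y/2 + 1)*(y - 3)^2*(y + 5)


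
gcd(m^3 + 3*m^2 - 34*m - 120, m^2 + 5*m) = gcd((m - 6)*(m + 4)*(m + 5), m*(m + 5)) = m + 5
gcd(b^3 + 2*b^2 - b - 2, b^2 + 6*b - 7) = b - 1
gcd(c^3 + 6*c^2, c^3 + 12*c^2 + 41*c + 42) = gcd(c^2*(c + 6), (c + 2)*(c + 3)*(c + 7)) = 1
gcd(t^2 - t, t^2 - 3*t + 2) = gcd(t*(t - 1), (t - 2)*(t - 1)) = t - 1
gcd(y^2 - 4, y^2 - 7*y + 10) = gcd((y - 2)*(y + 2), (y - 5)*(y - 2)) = y - 2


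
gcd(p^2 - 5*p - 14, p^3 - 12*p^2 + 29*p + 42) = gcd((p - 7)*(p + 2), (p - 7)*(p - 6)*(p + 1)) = p - 7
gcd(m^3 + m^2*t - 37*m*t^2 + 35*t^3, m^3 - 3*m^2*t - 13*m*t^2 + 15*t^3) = m^2 - 6*m*t + 5*t^2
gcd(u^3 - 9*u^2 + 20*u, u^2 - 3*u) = u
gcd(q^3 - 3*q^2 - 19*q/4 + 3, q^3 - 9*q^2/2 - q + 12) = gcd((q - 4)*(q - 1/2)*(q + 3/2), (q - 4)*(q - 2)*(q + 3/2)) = q^2 - 5*q/2 - 6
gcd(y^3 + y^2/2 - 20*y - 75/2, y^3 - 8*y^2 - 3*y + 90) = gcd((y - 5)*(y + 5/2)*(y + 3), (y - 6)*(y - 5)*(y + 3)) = y^2 - 2*y - 15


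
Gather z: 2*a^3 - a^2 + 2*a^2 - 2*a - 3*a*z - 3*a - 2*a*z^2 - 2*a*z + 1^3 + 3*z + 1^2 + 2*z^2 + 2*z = 2*a^3 + a^2 - 5*a + z^2*(2 - 2*a) + z*(5 - 5*a) + 2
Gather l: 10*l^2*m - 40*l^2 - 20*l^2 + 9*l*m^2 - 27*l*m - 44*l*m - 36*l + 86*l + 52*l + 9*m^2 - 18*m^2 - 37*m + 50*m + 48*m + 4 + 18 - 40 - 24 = l^2*(10*m - 60) + l*(9*m^2 - 71*m + 102) - 9*m^2 + 61*m - 42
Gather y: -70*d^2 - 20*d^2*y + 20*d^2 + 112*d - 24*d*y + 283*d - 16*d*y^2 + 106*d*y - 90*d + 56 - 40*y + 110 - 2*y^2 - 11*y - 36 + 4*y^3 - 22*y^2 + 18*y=-50*d^2 + 305*d + 4*y^3 + y^2*(-16*d - 24) + y*(-20*d^2 + 82*d - 33) + 130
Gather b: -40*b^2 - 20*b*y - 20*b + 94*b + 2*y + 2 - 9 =-40*b^2 + b*(74 - 20*y) + 2*y - 7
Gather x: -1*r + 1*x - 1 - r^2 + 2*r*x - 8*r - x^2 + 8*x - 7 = -r^2 - 9*r - x^2 + x*(2*r + 9) - 8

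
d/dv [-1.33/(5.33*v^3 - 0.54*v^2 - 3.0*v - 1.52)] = (21.2667*v^2 - 1.4364*v - 3.99)/(-5.33*v^3 + 0.54*v^2 + 3.0*v + 1.52)^2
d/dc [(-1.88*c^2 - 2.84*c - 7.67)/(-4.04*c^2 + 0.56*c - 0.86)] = (-12.5264*c^2 - 58.74*c + 6.7376)/(16.3216*c^4 - 4.5248*c^3 + 7.2624*c^2 - 0.9632*c + 0.7396)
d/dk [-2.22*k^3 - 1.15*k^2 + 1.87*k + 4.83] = -6.66*k^2 - 2.3*k + 1.87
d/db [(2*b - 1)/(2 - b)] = 3/(b - 2)^2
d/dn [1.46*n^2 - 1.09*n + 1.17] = 2.92*n - 1.09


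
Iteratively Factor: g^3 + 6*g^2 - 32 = (g + 4)*(g^2 + 2*g - 8) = (g + 4)^2*(g - 2)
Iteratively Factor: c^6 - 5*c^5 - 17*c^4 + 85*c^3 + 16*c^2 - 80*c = (c)*(c^5 - 5*c^4 - 17*c^3 + 85*c^2 + 16*c - 80) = c*(c + 4)*(c^4 - 9*c^3 + 19*c^2 + 9*c - 20) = c*(c - 5)*(c + 4)*(c^3 - 4*c^2 - c + 4) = c*(c - 5)*(c - 1)*(c + 4)*(c^2 - 3*c - 4) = c*(c - 5)*(c - 4)*(c - 1)*(c + 4)*(c + 1)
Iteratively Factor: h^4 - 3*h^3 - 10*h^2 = (h + 2)*(h^3 - 5*h^2) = h*(h + 2)*(h^2 - 5*h) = h*(h - 5)*(h + 2)*(h)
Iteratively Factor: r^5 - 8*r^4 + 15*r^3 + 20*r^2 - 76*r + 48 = (r - 1)*(r^4 - 7*r^3 + 8*r^2 + 28*r - 48) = (r - 2)*(r - 1)*(r^3 - 5*r^2 - 2*r + 24) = (r - 4)*(r - 2)*(r - 1)*(r^2 - r - 6) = (r - 4)*(r - 3)*(r - 2)*(r - 1)*(r + 2)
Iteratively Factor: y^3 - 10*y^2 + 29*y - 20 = (y - 4)*(y^2 - 6*y + 5) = (y - 4)*(y - 1)*(y - 5)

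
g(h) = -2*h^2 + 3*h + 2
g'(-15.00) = 63.00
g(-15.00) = -493.00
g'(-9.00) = 39.00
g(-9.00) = -187.00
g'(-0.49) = 4.96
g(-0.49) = 0.05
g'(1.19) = -1.76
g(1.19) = 2.74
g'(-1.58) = 9.32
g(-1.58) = -7.73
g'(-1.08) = 7.32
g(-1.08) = -3.57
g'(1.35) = -2.40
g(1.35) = 2.40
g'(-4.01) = 19.04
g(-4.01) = -42.19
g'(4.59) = -15.36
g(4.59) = -26.37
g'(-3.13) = 15.52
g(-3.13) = -26.98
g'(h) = 3 - 4*h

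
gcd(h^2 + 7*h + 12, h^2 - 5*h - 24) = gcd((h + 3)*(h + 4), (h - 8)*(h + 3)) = h + 3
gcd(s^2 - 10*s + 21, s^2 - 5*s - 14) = s - 7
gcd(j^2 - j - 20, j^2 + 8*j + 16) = j + 4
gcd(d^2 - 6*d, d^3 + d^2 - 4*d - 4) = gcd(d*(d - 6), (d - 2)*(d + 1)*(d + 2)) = 1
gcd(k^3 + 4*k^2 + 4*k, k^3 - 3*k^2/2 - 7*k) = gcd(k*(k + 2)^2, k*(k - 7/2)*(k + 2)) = k^2 + 2*k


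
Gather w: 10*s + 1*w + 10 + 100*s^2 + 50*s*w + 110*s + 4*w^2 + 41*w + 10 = 100*s^2 + 120*s + 4*w^2 + w*(50*s + 42) + 20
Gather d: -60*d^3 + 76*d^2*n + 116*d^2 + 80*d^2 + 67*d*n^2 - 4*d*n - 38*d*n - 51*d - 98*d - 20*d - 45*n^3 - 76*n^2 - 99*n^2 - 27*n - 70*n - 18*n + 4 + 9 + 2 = -60*d^3 + d^2*(76*n + 196) + d*(67*n^2 - 42*n - 169) - 45*n^3 - 175*n^2 - 115*n + 15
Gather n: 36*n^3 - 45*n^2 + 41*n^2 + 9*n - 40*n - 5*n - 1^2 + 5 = 36*n^3 - 4*n^2 - 36*n + 4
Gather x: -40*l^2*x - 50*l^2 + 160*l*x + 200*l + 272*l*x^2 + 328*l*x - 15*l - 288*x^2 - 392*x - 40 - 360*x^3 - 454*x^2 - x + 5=-50*l^2 + 185*l - 360*x^3 + x^2*(272*l - 742) + x*(-40*l^2 + 488*l - 393) - 35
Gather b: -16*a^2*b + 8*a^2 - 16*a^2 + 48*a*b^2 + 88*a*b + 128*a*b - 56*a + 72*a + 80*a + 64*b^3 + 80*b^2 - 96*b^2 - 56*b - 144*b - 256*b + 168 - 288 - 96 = -8*a^2 + 96*a + 64*b^3 + b^2*(48*a - 16) + b*(-16*a^2 + 216*a - 456) - 216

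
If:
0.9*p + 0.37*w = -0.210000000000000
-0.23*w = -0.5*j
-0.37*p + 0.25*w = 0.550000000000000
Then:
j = 0.53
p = -0.71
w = 1.15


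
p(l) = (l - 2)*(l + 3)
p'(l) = 2*l + 1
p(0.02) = -5.98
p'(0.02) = 1.04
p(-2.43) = -2.53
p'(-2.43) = -3.86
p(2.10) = 0.51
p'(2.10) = 5.20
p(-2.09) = -3.72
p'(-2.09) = -3.18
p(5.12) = 25.33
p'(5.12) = 11.24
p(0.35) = -5.53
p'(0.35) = 1.70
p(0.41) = -5.42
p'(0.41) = 1.82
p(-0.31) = -6.21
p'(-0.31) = 0.38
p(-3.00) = 0.00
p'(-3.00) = -5.00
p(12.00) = 150.00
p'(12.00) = 25.00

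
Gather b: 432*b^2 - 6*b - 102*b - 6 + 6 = 432*b^2 - 108*b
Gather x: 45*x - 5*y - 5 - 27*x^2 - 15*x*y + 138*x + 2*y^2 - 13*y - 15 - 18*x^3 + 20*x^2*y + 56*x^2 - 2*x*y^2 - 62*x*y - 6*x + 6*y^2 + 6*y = -18*x^3 + x^2*(20*y + 29) + x*(-2*y^2 - 77*y + 177) + 8*y^2 - 12*y - 20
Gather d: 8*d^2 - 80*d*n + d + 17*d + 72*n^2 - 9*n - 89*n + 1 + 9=8*d^2 + d*(18 - 80*n) + 72*n^2 - 98*n + 10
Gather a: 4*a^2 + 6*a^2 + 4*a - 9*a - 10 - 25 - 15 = 10*a^2 - 5*a - 50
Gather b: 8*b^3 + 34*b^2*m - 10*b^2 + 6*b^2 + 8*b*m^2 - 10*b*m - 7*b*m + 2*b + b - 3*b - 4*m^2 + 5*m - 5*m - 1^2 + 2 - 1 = 8*b^3 + b^2*(34*m - 4) + b*(8*m^2 - 17*m) - 4*m^2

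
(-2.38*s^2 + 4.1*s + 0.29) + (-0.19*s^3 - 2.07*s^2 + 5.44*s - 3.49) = -0.19*s^3 - 4.45*s^2 + 9.54*s - 3.2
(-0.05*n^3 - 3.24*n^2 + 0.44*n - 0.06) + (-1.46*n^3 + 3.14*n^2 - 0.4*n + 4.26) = -1.51*n^3 - 0.1*n^2 + 0.04*n + 4.2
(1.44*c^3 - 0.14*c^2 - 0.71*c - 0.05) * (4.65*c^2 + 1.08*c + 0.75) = 6.696*c^5 + 0.9042*c^4 - 2.3727*c^3 - 1.1043*c^2 - 0.5865*c - 0.0375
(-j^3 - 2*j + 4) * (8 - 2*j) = 2*j^4 - 8*j^3 + 4*j^2 - 24*j + 32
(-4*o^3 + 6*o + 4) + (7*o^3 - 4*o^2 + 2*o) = 3*o^3 - 4*o^2 + 8*o + 4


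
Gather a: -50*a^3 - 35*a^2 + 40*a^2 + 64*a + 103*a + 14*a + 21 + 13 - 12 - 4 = -50*a^3 + 5*a^2 + 181*a + 18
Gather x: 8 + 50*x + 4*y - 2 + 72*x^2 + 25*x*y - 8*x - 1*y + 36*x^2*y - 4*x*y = x^2*(36*y + 72) + x*(21*y + 42) + 3*y + 6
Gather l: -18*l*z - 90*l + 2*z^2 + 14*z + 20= l*(-18*z - 90) + 2*z^2 + 14*z + 20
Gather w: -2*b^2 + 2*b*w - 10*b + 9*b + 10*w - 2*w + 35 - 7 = -2*b^2 - b + w*(2*b + 8) + 28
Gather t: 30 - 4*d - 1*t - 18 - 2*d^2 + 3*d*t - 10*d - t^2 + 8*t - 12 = -2*d^2 - 14*d - t^2 + t*(3*d + 7)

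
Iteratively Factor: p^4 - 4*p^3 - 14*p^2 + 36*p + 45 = (p + 1)*(p^3 - 5*p^2 - 9*p + 45) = (p - 5)*(p + 1)*(p^2 - 9) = (p - 5)*(p - 3)*(p + 1)*(p + 3)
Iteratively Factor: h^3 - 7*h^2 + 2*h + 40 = (h + 2)*(h^2 - 9*h + 20) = (h - 4)*(h + 2)*(h - 5)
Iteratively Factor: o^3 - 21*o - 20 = (o + 1)*(o^2 - o - 20) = (o + 1)*(o + 4)*(o - 5)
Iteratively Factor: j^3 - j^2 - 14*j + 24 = (j - 3)*(j^2 + 2*j - 8) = (j - 3)*(j - 2)*(j + 4)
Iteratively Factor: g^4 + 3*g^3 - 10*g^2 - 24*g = (g)*(g^3 + 3*g^2 - 10*g - 24) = g*(g - 3)*(g^2 + 6*g + 8) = g*(g - 3)*(g + 4)*(g + 2)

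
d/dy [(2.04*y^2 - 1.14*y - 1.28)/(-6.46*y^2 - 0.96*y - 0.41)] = (-9.3228*y^2 - 18.2104*y - 0.7614)/(41.7316*y^4 + 12.4032*y^3 + 6.2188*y^2 + 0.7872*y + 0.1681)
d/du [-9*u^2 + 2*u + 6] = 2 - 18*u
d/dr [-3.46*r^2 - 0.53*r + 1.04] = -6.92*r - 0.53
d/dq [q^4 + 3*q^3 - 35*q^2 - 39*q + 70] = 4*q^3 + 9*q^2 - 70*q - 39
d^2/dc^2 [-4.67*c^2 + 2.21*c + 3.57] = -9.34000000000000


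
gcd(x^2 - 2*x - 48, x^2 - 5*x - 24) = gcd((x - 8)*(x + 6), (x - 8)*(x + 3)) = x - 8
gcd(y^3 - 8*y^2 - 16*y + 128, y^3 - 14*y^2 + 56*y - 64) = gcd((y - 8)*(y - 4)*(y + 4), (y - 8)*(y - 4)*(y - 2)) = y^2 - 12*y + 32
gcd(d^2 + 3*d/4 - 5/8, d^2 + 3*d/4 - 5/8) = d^2 + 3*d/4 - 5/8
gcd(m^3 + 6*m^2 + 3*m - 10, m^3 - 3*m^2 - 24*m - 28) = m + 2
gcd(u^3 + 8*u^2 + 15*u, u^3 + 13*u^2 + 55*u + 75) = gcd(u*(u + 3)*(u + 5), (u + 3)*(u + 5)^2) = u^2 + 8*u + 15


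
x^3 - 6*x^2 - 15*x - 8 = (x - 8)*(x + 1)^2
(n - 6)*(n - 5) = n^2 - 11*n + 30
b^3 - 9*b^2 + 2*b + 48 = (b - 8)*(b - 3)*(b + 2)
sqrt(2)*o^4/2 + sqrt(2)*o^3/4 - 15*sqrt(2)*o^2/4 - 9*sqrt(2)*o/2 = o*(o - 3)*(o + 3/2)*(sqrt(2)*o/2 + sqrt(2))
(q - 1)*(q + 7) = q^2 + 6*q - 7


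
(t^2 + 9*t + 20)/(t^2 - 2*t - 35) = (t + 4)/(t - 7)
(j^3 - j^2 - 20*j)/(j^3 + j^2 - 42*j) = (j^2 - j - 20)/(j^2 + j - 42)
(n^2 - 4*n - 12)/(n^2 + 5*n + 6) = (n - 6)/(n + 3)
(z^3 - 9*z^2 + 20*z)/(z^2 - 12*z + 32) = z*(z - 5)/(z - 8)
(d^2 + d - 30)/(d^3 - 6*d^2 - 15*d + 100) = (d + 6)/(d^2 - d - 20)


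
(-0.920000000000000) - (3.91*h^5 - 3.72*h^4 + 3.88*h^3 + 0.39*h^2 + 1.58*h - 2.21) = -3.91*h^5 + 3.72*h^4 - 3.88*h^3 - 0.39*h^2 - 1.58*h + 1.29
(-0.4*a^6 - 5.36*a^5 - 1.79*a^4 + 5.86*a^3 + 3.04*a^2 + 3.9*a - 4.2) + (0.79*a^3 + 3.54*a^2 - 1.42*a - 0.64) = -0.4*a^6 - 5.36*a^5 - 1.79*a^4 + 6.65*a^3 + 6.58*a^2 + 2.48*a - 4.84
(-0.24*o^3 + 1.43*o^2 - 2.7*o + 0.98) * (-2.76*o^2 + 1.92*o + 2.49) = 0.6624*o^5 - 4.4076*o^4 + 9.6*o^3 - 4.3281*o^2 - 4.8414*o + 2.4402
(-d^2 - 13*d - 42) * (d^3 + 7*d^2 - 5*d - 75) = -d^5 - 20*d^4 - 128*d^3 - 154*d^2 + 1185*d + 3150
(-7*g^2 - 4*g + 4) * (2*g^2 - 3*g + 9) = -14*g^4 + 13*g^3 - 43*g^2 - 48*g + 36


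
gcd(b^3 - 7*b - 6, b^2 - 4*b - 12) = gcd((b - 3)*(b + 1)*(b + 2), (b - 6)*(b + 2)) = b + 2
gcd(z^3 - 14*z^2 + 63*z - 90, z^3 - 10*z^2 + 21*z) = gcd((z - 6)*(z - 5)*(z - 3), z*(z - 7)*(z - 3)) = z - 3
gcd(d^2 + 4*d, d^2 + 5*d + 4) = d + 4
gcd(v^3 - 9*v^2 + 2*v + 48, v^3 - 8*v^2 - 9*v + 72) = v^2 - 11*v + 24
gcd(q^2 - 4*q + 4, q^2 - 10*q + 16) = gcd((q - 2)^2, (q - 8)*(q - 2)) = q - 2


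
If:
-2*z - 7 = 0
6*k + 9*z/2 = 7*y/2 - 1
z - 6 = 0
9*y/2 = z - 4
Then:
No Solution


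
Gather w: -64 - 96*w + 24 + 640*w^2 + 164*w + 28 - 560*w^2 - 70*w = 80*w^2 - 2*w - 12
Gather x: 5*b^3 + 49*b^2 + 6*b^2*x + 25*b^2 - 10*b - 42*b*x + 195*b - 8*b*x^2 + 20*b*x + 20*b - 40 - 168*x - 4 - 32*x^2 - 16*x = 5*b^3 + 74*b^2 + 205*b + x^2*(-8*b - 32) + x*(6*b^2 - 22*b - 184) - 44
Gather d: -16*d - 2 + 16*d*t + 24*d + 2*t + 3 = d*(16*t + 8) + 2*t + 1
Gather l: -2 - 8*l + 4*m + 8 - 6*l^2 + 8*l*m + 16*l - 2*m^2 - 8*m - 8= -6*l^2 + l*(8*m + 8) - 2*m^2 - 4*m - 2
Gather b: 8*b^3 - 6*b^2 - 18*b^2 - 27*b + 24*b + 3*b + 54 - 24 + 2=8*b^3 - 24*b^2 + 32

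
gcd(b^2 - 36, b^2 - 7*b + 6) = b - 6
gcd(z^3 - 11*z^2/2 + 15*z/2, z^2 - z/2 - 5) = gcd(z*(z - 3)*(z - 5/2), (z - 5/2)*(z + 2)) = z - 5/2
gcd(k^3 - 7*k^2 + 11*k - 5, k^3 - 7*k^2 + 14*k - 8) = k - 1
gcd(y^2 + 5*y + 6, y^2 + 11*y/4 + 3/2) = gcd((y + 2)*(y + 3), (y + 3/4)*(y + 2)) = y + 2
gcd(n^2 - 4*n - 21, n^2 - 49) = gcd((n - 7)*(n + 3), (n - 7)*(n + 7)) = n - 7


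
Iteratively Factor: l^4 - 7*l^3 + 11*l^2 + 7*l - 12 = (l + 1)*(l^3 - 8*l^2 + 19*l - 12) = (l - 1)*(l + 1)*(l^2 - 7*l + 12) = (l - 3)*(l - 1)*(l + 1)*(l - 4)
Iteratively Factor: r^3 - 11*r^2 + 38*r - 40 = (r - 2)*(r^2 - 9*r + 20) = (r - 5)*(r - 2)*(r - 4)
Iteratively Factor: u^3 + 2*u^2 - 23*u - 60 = (u + 3)*(u^2 - u - 20) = (u + 3)*(u + 4)*(u - 5)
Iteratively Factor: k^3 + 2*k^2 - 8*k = (k + 4)*(k^2 - 2*k) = k*(k + 4)*(k - 2)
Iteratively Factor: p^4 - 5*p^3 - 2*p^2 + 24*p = (p + 2)*(p^3 - 7*p^2 + 12*p) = (p - 4)*(p + 2)*(p^2 - 3*p) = p*(p - 4)*(p + 2)*(p - 3)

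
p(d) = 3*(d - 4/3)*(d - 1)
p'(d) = 6*d - 7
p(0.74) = 0.46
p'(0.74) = -2.56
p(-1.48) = 20.93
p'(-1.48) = -15.88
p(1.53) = 0.31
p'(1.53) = 2.18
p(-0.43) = 7.56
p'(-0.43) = -9.58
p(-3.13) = 55.30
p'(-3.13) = -25.78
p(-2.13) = 32.52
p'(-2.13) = -19.78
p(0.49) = 1.29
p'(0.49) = -4.06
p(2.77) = 7.63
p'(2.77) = 9.62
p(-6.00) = 154.00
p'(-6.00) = -43.00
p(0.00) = 4.00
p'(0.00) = -7.00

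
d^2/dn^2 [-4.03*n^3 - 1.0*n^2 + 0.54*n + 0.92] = -24.18*n - 2.0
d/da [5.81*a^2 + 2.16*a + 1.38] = 11.62*a + 2.16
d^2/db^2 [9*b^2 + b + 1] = 18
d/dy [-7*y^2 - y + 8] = -14*y - 1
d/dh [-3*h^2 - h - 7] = -6*h - 1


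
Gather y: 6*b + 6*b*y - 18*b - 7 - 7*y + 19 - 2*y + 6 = -12*b + y*(6*b - 9) + 18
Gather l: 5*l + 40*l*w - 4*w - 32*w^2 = l*(40*w + 5) - 32*w^2 - 4*w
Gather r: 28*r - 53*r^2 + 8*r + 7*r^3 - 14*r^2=7*r^3 - 67*r^2 + 36*r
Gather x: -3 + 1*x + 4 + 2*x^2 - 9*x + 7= 2*x^2 - 8*x + 8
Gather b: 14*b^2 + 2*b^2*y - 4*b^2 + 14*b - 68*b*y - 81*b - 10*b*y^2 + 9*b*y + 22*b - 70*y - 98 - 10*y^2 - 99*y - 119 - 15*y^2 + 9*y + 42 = b^2*(2*y + 10) + b*(-10*y^2 - 59*y - 45) - 25*y^2 - 160*y - 175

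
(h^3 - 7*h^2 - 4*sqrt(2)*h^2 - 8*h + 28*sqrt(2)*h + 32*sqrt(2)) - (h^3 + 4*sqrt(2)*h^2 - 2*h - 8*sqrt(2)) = -8*sqrt(2)*h^2 - 7*h^2 - 6*h + 28*sqrt(2)*h + 40*sqrt(2)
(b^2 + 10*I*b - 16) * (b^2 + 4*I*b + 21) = b^4 + 14*I*b^3 - 35*b^2 + 146*I*b - 336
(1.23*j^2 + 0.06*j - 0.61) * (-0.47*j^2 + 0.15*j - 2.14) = -0.5781*j^4 + 0.1563*j^3 - 2.3365*j^2 - 0.2199*j + 1.3054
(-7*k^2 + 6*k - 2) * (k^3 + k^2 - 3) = -7*k^5 - k^4 + 4*k^3 + 19*k^2 - 18*k + 6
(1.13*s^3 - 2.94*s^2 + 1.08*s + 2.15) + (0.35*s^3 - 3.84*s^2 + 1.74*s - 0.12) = 1.48*s^3 - 6.78*s^2 + 2.82*s + 2.03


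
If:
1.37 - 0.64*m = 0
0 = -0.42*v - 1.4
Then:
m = 2.14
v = -3.33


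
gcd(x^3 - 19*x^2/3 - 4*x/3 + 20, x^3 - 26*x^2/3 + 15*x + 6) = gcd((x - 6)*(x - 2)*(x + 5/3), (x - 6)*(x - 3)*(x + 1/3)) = x - 6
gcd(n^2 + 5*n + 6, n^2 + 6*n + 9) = n + 3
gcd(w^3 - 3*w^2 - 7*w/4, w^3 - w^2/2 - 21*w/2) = w^2 - 7*w/2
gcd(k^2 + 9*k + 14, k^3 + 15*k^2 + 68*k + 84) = k^2 + 9*k + 14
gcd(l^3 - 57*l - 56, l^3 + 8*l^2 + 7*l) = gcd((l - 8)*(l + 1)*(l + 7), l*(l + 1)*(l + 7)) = l^2 + 8*l + 7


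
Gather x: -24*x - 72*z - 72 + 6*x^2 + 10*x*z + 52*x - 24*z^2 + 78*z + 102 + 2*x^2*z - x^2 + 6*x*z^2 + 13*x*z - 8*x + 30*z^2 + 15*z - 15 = x^2*(2*z + 5) + x*(6*z^2 + 23*z + 20) + 6*z^2 + 21*z + 15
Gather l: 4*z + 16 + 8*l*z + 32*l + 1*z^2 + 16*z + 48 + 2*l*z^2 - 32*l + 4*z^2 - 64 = l*(2*z^2 + 8*z) + 5*z^2 + 20*z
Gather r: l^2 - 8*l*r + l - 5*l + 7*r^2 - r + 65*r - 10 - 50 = l^2 - 4*l + 7*r^2 + r*(64 - 8*l) - 60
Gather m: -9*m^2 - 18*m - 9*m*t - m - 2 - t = -9*m^2 + m*(-9*t - 19) - t - 2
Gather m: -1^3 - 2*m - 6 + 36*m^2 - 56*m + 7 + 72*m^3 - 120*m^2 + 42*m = 72*m^3 - 84*m^2 - 16*m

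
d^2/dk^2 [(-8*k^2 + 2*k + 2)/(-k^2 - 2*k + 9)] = 4*(-9*k^3 + 105*k^2 - 33*k + 293)/(k^6 + 6*k^5 - 15*k^4 - 100*k^3 + 135*k^2 + 486*k - 729)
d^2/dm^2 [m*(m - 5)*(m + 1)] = 6*m - 8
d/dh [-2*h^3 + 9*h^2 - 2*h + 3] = -6*h^2 + 18*h - 2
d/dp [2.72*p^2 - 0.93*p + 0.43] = 5.44*p - 0.93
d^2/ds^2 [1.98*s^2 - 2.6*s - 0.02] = 3.96000000000000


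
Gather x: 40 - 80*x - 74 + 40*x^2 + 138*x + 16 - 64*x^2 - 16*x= -24*x^2 + 42*x - 18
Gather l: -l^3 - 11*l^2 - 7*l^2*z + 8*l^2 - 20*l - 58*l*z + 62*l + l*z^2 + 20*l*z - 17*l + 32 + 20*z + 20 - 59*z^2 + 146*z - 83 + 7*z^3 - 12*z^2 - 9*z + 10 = -l^3 + l^2*(-7*z - 3) + l*(z^2 - 38*z + 25) + 7*z^3 - 71*z^2 + 157*z - 21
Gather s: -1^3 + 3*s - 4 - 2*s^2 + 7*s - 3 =-2*s^2 + 10*s - 8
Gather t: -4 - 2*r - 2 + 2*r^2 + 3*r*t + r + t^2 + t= 2*r^2 - r + t^2 + t*(3*r + 1) - 6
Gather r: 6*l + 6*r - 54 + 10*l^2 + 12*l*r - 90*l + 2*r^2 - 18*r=10*l^2 - 84*l + 2*r^2 + r*(12*l - 12) - 54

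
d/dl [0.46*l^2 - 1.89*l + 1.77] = 0.92*l - 1.89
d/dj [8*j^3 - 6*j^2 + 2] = 12*j*(2*j - 1)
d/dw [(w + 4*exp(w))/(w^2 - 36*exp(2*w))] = (-2*(w + 4*exp(w))*(w - 36*exp(2*w)) + (w^2 - 36*exp(2*w))*(4*exp(w) + 1))/(w^2 - 36*exp(2*w))^2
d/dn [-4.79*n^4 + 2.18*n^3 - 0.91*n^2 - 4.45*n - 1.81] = -19.16*n^3 + 6.54*n^2 - 1.82*n - 4.45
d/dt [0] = 0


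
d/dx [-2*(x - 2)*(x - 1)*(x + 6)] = -6*x^2 - 12*x + 32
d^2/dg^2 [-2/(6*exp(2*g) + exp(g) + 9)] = 2*(-2*(12*exp(g) + 1)^2*exp(g) + (24*exp(g) + 1)*(6*exp(2*g) + exp(g) + 9))*exp(g)/(6*exp(2*g) + exp(g) + 9)^3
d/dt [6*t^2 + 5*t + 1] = 12*t + 5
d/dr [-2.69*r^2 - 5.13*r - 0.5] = -5.38*r - 5.13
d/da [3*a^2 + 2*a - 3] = 6*a + 2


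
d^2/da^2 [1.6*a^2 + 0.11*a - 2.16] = 3.20000000000000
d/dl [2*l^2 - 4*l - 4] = 4*l - 4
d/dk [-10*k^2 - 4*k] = -20*k - 4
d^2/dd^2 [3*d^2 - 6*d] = 6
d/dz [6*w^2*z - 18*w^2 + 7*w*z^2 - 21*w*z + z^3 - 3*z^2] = 6*w^2 + 14*w*z - 21*w + 3*z^2 - 6*z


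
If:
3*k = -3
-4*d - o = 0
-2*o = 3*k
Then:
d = -3/8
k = -1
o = 3/2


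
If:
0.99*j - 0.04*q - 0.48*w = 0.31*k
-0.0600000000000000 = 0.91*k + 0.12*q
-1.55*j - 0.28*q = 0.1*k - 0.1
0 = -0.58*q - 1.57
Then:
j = 0.53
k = 0.29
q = -2.71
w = 1.14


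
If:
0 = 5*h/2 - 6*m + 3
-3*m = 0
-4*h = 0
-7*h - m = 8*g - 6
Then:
No Solution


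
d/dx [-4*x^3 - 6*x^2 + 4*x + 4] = -12*x^2 - 12*x + 4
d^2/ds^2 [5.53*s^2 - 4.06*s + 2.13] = 11.0600000000000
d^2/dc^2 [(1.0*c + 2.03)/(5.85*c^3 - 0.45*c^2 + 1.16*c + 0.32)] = (205.335*c^5 + 817.865099999999*c^4 - 98.6706*c^3 + 62.65593*c^2 - 28.29492*c + 5.305376)/(200.201625*c^9 - 46.200375*c^8 + 122.648175*c^7 + 14.440275*c^6 + 19.26558*c^5 + 11.40696*c^4 + 2.355776*c^3 + 1.153536*c^2 + 0.356352*c + 0.032768)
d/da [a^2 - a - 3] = 2*a - 1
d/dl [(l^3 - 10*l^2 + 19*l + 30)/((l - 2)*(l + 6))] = (l^4 + 8*l^3 - 95*l^2 + 180*l - 348)/(l^4 + 8*l^3 - 8*l^2 - 96*l + 144)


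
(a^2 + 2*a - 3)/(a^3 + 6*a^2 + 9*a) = (a - 1)/(a*(a + 3))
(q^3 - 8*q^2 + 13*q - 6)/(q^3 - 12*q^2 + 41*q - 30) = (q - 1)/(q - 5)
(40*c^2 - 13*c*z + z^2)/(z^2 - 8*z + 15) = (40*c^2 - 13*c*z + z^2)/(z^2 - 8*z + 15)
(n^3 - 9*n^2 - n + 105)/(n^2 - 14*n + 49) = (n^2 - 2*n - 15)/(n - 7)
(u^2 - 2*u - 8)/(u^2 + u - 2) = (u - 4)/(u - 1)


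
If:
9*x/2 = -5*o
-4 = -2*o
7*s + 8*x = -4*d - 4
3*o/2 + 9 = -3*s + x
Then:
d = 317/27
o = 2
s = -128/27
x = -20/9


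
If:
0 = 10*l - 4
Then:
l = 2/5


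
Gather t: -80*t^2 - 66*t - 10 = -80*t^2 - 66*t - 10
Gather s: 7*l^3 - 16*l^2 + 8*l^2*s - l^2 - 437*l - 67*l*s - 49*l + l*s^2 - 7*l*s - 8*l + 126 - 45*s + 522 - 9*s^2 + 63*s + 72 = 7*l^3 - 17*l^2 - 494*l + s^2*(l - 9) + s*(8*l^2 - 74*l + 18) + 720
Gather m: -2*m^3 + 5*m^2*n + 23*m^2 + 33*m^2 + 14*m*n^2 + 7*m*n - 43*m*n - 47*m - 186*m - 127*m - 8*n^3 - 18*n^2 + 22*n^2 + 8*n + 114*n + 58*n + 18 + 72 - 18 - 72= -2*m^3 + m^2*(5*n + 56) + m*(14*n^2 - 36*n - 360) - 8*n^3 + 4*n^2 + 180*n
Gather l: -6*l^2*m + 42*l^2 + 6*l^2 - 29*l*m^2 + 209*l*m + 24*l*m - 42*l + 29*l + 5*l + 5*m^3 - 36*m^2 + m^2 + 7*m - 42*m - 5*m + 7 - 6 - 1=l^2*(48 - 6*m) + l*(-29*m^2 + 233*m - 8) + 5*m^3 - 35*m^2 - 40*m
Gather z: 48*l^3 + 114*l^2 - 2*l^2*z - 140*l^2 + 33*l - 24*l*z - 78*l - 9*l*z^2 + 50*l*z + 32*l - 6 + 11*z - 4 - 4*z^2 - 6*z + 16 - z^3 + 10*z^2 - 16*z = 48*l^3 - 26*l^2 - 13*l - z^3 + z^2*(6 - 9*l) + z*(-2*l^2 + 26*l - 11) + 6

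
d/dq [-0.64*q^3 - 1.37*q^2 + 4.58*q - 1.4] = -1.92*q^2 - 2.74*q + 4.58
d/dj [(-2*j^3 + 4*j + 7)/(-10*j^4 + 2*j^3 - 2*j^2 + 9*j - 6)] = (-20*j^6 + 124*j^4 + 228*j^3 + 2*j^2 + 28*j - 87)/(100*j^8 - 40*j^7 + 44*j^6 - 188*j^5 + 160*j^4 - 60*j^3 + 105*j^2 - 108*j + 36)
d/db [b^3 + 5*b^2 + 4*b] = 3*b^2 + 10*b + 4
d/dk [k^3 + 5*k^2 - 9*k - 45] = 3*k^2 + 10*k - 9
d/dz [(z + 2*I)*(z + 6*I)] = 2*z + 8*I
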